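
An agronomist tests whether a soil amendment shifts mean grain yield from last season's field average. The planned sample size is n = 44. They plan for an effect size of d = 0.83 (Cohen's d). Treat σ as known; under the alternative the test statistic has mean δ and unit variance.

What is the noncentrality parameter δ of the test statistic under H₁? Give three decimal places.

The noncentrality parameter scales effect size by the design's sample-size factor: δ = d·√n = 0.83 × √44 = 5.5056

δ ≈ 5.506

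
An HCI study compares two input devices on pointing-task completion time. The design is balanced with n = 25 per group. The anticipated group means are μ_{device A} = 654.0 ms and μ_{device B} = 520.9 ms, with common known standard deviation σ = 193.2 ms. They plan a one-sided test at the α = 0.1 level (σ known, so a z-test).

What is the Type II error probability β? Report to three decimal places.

Standardized effect: d = |μ_{device A} − μ_{device B}| / σ = |654.0 − 520.9| / 193.2 = 0.6889
Noncentrality parameter: λ = d·√(n/2) = 0.6889 × √(25/2) = 2.4357
Critical value for a one-sided test at α = 0.1: z_α = 1.282.
Power = Φ(λ − 1.282) = Φ(1.154) = 0.8758.
Type II error: β = 1 − power = 1 − 0.8758 = 0.1242.

β ≈ 0.124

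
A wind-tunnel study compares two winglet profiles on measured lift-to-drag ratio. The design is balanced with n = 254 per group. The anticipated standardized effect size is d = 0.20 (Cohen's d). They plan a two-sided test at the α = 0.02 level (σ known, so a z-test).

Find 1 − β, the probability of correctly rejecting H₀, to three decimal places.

Power ≈ 0.471

Noncentrality parameter: δ = d·√(n/2) = 0.20 × √(254/2) = 2.2539
Two-sided α = 0.02 → critical value z_{0.01} = 2.326.
Power = Φ(δ − 2.326) + Φ(−δ − 2.326) = Φ(-0.072) + Φ(-4.580) = 0.4711 + 0.0000 = 0.4711.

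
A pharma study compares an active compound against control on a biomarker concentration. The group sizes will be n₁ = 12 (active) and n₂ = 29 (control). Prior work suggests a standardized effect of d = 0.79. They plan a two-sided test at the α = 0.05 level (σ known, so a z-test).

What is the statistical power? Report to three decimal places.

Power ≈ 0.634

Noncentrality parameter: δ = d / √(1/n₁ + 1/n₂) = 0.79 / √(1/12 + 1/29) = 2.3016
Two-sided α = 0.05 → critical value z_{0.025} = 1.960.
Power = Φ(δ − 1.960) + Φ(−δ − 1.960) = Φ(0.342) + Φ(-4.262) = 0.6337 + 0.0000 = 0.6337.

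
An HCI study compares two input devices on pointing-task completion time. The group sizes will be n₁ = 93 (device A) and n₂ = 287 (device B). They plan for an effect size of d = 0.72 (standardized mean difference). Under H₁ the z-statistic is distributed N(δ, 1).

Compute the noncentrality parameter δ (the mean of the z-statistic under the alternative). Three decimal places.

δ ≈ 6.034

δ = d / √(1/n₁ + 1/n₂) = 0.72 / √(1/93 + 1/287) = 6.0342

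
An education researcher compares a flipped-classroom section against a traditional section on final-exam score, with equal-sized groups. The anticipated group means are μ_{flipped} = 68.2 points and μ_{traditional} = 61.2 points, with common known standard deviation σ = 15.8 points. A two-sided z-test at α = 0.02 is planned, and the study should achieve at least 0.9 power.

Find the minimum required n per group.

Standardized effect: d = |μ_{flipped} − μ_{traditional}| / σ = |68.2 − 61.2| / 15.8 = 0.4430
Set Φ(δ − 2.326) = 0.9; then δ − 2.326 = Φ⁻¹(0.9) = 1.282, giving δ = 3.608.
(The Φ(−δ − z_{α/2}) term is vanishingly small for δ > 0 and is dropped in the standard sample-size formula.)
δ = d·√(n/2) ⇒ n = 2(δ/d)² = 2 × (3.608 / 0.4430)² = 132.63.
Rounding up, n = 133 per group.

n = 133 per group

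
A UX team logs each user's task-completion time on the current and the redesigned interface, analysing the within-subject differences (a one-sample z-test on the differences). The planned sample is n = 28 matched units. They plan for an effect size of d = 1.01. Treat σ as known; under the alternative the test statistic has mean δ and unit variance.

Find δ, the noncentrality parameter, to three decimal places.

δ = d·√n = 1.01 × √28 = 5.3444

δ ≈ 5.344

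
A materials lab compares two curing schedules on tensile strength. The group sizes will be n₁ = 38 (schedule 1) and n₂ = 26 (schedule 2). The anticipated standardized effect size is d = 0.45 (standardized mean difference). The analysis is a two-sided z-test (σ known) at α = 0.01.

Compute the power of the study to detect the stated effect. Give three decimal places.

Noncentrality parameter: δ = d / √(1/n₁ + 1/n₂) = 0.45 / √(1/38 + 1/26) = 1.7681
Critical value for a two-sided test at α = 0.01: z_{α/2} = 2.576.
Power = Φ(δ − 2.576) + Φ(−δ − 2.576) = Φ(-0.808) + Φ(-4.344) = 0.2096 + 0.0000 = 0.2096.

Power ≈ 0.210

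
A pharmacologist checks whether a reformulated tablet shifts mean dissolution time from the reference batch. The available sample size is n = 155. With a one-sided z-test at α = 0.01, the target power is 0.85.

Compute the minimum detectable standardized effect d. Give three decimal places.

d ≈ 0.270

Required noncentrality: δ = z_{0.01} + z_{0.15} = 2.326 + 1.036 = 3.363.
δ = d·√n ⇒ d = δ/√n = 3.363/√155 = 0.2701.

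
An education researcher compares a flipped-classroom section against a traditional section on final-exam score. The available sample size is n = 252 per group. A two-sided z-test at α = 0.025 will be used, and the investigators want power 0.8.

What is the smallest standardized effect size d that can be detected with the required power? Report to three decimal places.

Need Φ(δ − 2.241) = 0.8, so δ = 2.241 + 0.842 = 3.083.
(Lower-tail contribution to power is negligible for δ > 0.)
δ = d·√(n/2) ⇒ d = δ/√(n/2) = 3.083/√(252/2) = 0.2747.

d ≈ 0.275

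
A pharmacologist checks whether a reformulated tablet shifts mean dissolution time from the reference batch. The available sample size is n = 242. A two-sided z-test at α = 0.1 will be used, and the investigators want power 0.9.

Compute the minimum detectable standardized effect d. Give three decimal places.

Required noncentrality: δ = z_{0.05} + z_{0.10} = 1.645 + 1.282 = 2.926.
(Lower-tail contribution to power is negligible for δ > 0.)
δ = d·√n ⇒ d = δ/√n = 2.926/√242 = 0.1881.

d ≈ 0.188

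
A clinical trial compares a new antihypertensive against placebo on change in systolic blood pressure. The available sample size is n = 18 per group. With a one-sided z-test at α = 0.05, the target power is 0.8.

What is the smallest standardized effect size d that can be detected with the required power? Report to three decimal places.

d ≈ 0.829

Need Φ(δ − 1.645) = 0.8, so δ = 1.645 + 0.842 = 2.486.
δ = d·√(n/2) ⇒ d = δ/√(n/2) = 2.486/√(18/2) = 0.8288.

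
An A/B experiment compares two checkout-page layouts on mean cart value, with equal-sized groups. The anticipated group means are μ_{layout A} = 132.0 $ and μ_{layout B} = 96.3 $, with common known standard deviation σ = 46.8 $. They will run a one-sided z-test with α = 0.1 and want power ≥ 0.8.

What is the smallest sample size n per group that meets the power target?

Standardized effect: d = |μ_{layout A} − μ_{layout B}| / σ = |132.0 − 96.3| / 46.8 = 0.7628
Set Φ(δ − 1.282) = 0.8; then δ − 1.282 = Φ⁻¹(0.8) = 0.842, giving δ = 2.123.
δ = d·√(n/2) ⇒ n = 2(δ/d)² = 2 × (2.123 / 0.7628)² = 15.49.
Rounding up, n = 16 per group.

n = 16 per group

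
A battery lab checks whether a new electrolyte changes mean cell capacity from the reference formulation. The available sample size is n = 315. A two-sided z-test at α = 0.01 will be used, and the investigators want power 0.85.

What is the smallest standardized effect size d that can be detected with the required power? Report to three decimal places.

d ≈ 0.204

Need Φ(δ − 2.576) = 0.85, so δ = 2.576 + 1.036 = 3.612.
(The second rejection-region term Φ(−δ − z_{α/2}) is negligible and dropped.)
δ = d·√n ⇒ d = δ/√n = 3.612/√315 = 0.2035.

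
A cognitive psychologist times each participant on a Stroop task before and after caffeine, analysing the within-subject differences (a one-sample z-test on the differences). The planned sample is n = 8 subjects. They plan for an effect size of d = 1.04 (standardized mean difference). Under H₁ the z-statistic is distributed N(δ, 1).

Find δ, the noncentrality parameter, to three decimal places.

The noncentrality parameter scales effect size by the design's sample-size factor: δ = d·√n = 1.04 × √8 = 2.9416

δ ≈ 2.942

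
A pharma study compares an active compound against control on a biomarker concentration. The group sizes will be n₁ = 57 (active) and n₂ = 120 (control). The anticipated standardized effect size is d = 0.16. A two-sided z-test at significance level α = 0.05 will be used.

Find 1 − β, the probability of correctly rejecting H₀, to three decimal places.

Noncentrality parameter: δ = d / √(1/n₁ + 1/n₂) = 0.16 / √(1/57 + 1/120) = 0.9946
Two-sided α = 0.05 → critical value z_{0.025} = 1.960.
Power = Φ(δ − 1.960) + Φ(−δ − 1.960) = Φ(-0.965) + Φ(-2.955) = 0.1672 + 0.0016 = 0.1688.

Power ≈ 0.169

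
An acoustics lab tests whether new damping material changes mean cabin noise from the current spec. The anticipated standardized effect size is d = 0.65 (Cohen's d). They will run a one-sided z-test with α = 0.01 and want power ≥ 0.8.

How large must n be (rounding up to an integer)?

n = 24

For power 0.8 need Φ(δ − z_{0.01}) = 0.8, so δ = z_{0.01} + z_{0.20} = 2.326 + 0.842 = 3.168.
δ = d·√n ⇒ n = (δ/d)² = (3.168 / 0.65)² = 23.75.
Round up to the next whole unit.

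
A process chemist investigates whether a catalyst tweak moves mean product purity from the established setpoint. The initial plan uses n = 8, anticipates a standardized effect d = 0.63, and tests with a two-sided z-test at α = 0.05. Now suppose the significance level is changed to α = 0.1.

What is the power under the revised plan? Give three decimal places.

δ = d·√n = 0.63 × √8 = 1.7819 (unchanged). New critical value: z_{0.05} = 1.645.
Revised power = Φ(δ − 1.645) + Φ(−δ − 1.645) = Φ(0.137) + Φ(-3.427) = 0.5545 + 0.0003 = 0.5548.

Power ≈ 0.555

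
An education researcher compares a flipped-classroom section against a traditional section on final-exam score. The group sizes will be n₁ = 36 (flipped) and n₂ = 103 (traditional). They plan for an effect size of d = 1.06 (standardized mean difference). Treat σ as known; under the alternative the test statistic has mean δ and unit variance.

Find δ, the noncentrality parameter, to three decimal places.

δ = d / √(1/n₁ + 1/n₂) = 1.06 / √(1/36 + 1/103) = 5.4748

δ ≈ 5.475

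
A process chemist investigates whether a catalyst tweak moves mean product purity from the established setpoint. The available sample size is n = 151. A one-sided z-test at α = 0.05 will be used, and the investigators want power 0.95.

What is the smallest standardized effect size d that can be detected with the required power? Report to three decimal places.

Need Φ(δ − 1.645) = 0.95, so δ = 1.645 + 1.645 = 3.290.
δ = d·√n ⇒ d = δ/√n = 3.290/√151 = 0.2677.

d ≈ 0.268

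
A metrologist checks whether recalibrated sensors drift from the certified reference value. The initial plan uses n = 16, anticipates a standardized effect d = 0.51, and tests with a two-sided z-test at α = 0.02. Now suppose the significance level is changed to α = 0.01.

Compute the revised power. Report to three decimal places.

δ = d·√n = 0.51 × √16 = 2.0400 (unchanged). New critical value: z_{0.005} = 2.576.
Revised power = Φ(δ − 2.576) + Φ(−δ − 2.576) = Φ(-0.536) + Φ(-4.616) = 0.2960 + 0.0000 = 0.2960.

Power ≈ 0.296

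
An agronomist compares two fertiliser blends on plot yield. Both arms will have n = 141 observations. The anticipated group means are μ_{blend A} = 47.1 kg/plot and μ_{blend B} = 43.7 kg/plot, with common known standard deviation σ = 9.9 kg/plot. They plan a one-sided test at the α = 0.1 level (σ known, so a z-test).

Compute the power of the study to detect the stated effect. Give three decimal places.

Power ≈ 0.945

Standardized effect: d = |μ_{blend A} − μ_{blend B}| / σ = |47.1 − 43.7| / 9.9 = 0.3434
Noncentrality parameter: δ = d·√(n/2) = 0.3434 × √(141/2) = 2.8836
Critical value for a one-sided test at α = 0.1: z_α = 1.282.
Power = P(Z > 1.282 − δ) = Φ(1.602) = 0.9454.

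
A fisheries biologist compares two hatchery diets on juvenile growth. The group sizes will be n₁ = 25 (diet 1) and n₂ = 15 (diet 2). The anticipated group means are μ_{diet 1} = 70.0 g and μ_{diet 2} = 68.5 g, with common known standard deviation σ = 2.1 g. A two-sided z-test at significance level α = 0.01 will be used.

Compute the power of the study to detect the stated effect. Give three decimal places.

Power ≈ 0.349

Standardized effect: d = |μ_{diet 1} − μ_{diet 2}| / σ = |70.0 − 68.5| / 2.1 = 0.7143
Noncentrality parameter: λ = d / √(1/n₁ + 1/n₂) = 0.7143 / √(1/25 + 1/15) = 2.1870
Critical value for a two-sided test at α = 0.01: z_{α/2} = 2.576.
Power = Φ(λ − 2.576) + Φ(−λ − 2.576) = Φ(-0.389) + Φ(-4.763) = 0.3487 + 0.0000 = 0.3487.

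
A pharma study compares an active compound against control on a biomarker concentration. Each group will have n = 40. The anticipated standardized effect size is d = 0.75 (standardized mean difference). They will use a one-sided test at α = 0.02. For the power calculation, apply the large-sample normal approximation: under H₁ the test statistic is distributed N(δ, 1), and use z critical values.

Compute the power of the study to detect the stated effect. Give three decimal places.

Power ≈ 0.903

Noncentrality parameter: δ = d·√(n/2) = 0.75 × √(40/2) = 3.3541
One-sided α = 0.02 → critical value z_{0.02} = 2.054.
Power = P(Z > 2.054 − δ) = Φ(1.300) = 0.9033.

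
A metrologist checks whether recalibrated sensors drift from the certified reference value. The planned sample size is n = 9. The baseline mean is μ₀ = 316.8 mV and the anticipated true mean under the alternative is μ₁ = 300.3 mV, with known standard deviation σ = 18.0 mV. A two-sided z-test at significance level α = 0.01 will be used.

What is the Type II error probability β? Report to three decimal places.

Standardized effect: d = |μ₁ − μ₀| / σ = |300.3 − 316.8| / 18.0 = 0.9167
Noncentrality parameter: δ = d·√n = 0.9167 × √9 = 2.7500
Critical value for a two-sided test at α = 0.01: z_{α/2} = 2.576.
Power = Φ(δ − 2.576) + Φ(−δ − 2.576) = Φ(0.174) + Φ(-5.326) = 0.5691 + 0.0000 = 0.5691.
Type II error: β = 1 − power = 1 − 0.5691 = 0.4309.

β ≈ 0.431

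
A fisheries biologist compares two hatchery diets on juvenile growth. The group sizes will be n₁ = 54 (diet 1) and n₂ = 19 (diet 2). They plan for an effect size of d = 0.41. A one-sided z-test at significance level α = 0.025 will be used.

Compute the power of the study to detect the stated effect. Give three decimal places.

Power ≈ 0.336

Noncentrality parameter: δ = d / √(1/n₁ + 1/n₂) = 0.41 / √(1/54 + 1/19) = 1.5371
Critical value for a one-sided test at α = 0.025: z_α = 1.960.
Power = P(Z > 1.960 − δ) = Φ(-0.423) = 0.3362.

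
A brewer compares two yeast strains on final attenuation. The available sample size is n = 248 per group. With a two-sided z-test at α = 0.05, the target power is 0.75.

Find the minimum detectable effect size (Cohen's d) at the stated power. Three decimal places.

d ≈ 0.237

Required noncentrality: δ = z_{0.025} + z_{0.25} = 1.960 + 0.674 = 2.634.
(The second rejection-region term Φ(−δ − z_{α/2}) is negligible and dropped.)
δ = d·√(n/2) ⇒ d = δ/√(n/2) = 2.634/√(248/2) = 0.2366.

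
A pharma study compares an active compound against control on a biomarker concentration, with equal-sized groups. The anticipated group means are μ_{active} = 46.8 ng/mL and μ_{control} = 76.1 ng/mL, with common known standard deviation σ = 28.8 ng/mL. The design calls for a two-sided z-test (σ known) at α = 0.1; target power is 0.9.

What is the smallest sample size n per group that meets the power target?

Standardized effect: d = |μ_{active} − μ_{control}| / σ = |46.8 − 76.1| / 28.8 = 1.0174
Set Φ(δ − 1.645) = 0.9; then δ − 1.645 = Φ⁻¹(0.9) = 1.282, giving δ = 2.926.
(The Φ(−δ − z_{α/2}) term is vanishingly small for δ > 0 and is dropped in the standard sample-size formula.)
δ = d·√(n/2) ⇒ n = 2(δ/d)² = 2 × (2.926 / 1.0174)² = 16.55.
Round up to the next whole unit.

n = 17 per group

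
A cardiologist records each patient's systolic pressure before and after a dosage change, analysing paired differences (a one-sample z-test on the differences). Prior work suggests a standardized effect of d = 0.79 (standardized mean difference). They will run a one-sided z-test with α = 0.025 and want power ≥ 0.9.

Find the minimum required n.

For power 0.9 need Φ(δ − z_{0.025}) = 0.9, so δ = z_{0.025} + z_{0.10} = 1.960 + 1.282 = 3.242.
δ = d·√n ⇒ n = (δ/d)² = (3.242 / 0.79)² = 16.84.
Rounding up, n = 17.

n = 17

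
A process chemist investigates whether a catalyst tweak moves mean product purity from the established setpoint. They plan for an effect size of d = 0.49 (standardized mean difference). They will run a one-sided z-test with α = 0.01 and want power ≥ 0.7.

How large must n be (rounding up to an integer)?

Set Φ(δ − 2.326) = 0.7; then δ − 2.326 = Φ⁻¹(0.7) = 0.524, giving δ = 2.851.
δ = d·√n ⇒ n = (δ/d)² = (2.851 / 0.49)² = 33.85.
Round up to the next whole unit.

n = 34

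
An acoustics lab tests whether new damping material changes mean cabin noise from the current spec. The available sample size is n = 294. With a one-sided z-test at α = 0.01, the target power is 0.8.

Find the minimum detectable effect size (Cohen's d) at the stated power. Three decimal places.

d ≈ 0.185

Need Φ(δ − 2.326) = 0.8, so δ = 2.326 + 0.842 = 3.168.
δ = d·√n ⇒ d = δ/√n = 3.168/√294 = 0.1848.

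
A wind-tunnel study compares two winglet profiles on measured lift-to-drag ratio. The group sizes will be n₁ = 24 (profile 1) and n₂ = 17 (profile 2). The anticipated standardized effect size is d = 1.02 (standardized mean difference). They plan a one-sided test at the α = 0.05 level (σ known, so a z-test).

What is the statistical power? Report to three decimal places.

Noncentrality parameter: δ = d / √(1/n₁ + 1/n₂) = 1.02 / √(1/24 + 1/17) = 3.2176
One-sided α = 0.05 → critical value z_{0.05} = 1.645.
Power = Φ(δ − 1.645) = Φ(1.573) = 0.9421.

Power ≈ 0.942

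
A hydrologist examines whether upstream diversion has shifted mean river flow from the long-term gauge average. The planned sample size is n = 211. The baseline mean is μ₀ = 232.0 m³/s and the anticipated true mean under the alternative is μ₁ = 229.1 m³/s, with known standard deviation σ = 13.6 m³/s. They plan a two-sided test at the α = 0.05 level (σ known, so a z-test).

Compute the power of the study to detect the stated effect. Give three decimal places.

Power ≈ 0.872

Standardized effect: d = |μ₁ − μ₀| / σ = |229.1 − 232.0| / 13.6 = 0.2132
Noncentrality parameter: δ = d·√n = 0.2132 × √211 = 3.0974
Two-sided α = 0.05 → critical value z_{0.025} = 1.960.
Power = Φ(δ − 1.960) + Φ(−δ − 1.960) = Φ(1.137) + Φ(-5.057) = 0.8723 + 0.0000 = 0.8723.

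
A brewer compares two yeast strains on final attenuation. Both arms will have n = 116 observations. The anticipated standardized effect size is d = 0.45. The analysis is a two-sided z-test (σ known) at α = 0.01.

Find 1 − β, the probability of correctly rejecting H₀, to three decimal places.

Noncentrality parameter: δ = d·√(n/2) = 0.45 × √(116/2) = 3.4271
Critical value for a two-sided test at α = 0.01: z_{α/2} = 2.576.
Power = Φ(δ − 2.576) + Φ(−δ − 2.576) = Φ(0.851) + Φ(-6.003) = 0.8027 + 0.0000 = 0.8027.

Power ≈ 0.803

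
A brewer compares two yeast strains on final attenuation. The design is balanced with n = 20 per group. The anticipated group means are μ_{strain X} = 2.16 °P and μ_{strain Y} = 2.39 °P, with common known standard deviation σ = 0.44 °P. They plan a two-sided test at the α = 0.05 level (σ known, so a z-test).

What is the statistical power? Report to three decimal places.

Standardized effect: d = |μ_{strain X} − μ_{strain Y}| / σ = |2.16 − 2.39| / 0.44 = 0.5227
Noncentrality parameter: δ = d·√(n/2) = 0.5227 × √(20/2) = 1.6530
Critical value for a two-sided test at α = 0.05: z_{α/2} = 1.960.
Power = Φ(δ − 1.960) + Φ(−δ − 1.960) = Φ(-0.307) + Φ(-3.613) = 0.3794 + 0.0002 = 0.3796.

Power ≈ 0.380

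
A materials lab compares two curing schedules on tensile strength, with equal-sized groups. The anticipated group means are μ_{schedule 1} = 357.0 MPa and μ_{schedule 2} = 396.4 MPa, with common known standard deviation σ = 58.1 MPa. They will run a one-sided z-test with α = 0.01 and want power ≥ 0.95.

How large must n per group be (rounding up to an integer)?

n = 69 per group

Standardized effect: d = |μ_{schedule 1} − μ_{schedule 2}| / σ = |357.0 − 396.4| / 58.1 = 0.6781
Set Φ(δ − 2.326) = 0.95; then δ − 2.326 = Φ⁻¹(0.95) = 1.645, giving δ = 3.971.
δ = d·√(n/2) ⇒ n = 2(δ/d)² = 2 × (3.971 / 0.6781)² = 68.59.
Rounding up, n = 69 per group.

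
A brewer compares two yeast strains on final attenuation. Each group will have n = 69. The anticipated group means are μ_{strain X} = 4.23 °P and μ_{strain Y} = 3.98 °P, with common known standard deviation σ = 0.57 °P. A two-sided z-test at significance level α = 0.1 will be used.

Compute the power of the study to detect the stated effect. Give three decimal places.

Power ≈ 0.824

Standardized effect: d = |μ_{strain X} − μ_{strain Y}| / σ = |4.23 − 3.98| / 0.57 = 0.4386
Noncentrality parameter: δ = d·√(n/2) = 0.4386 × √(69/2) = 2.5762
Critical value for a two-sided test at α = 0.1: z_{α/2} = 1.645.
Power = Φ(δ − 1.645) + Φ(−δ − 1.645) = Φ(0.931) + Φ(-4.221) = 0.8242 + 0.0000 = 0.8242.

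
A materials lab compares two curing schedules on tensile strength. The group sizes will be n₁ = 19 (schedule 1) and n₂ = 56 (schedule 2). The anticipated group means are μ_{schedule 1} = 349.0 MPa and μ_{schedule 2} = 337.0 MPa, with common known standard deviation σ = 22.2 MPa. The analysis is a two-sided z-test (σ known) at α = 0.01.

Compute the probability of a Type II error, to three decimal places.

β ≈ 0.705

Standardized effect: d = |μ_{schedule 1} − μ_{schedule 2}| / σ = |349.0 − 337.0| / 22.2 = 0.5405
Noncentrality parameter: δ = d / √(1/n₁ + 1/n₂) = 0.5405 / √(1/19 + 1/56) = 2.0360
Two-sided α = 0.01 → critical value z_{0.005} = 2.576.
Power = Φ(δ − 2.576) + Φ(−δ − 2.576) = Φ(-0.540) + Φ(-4.612) = 0.2946 + 0.0000 = 0.2946.
Type II error: β = 1 − power = 1 − 0.2946 = 0.7054.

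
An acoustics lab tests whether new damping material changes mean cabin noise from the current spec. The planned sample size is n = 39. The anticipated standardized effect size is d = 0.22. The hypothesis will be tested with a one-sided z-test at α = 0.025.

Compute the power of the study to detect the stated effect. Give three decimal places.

Power ≈ 0.279

Noncentrality parameter: λ = d·√n = 0.22 × √39 = 1.3739
Critical value for a one-sided test at α = 0.025: z_α = 1.960.
Power = Φ(λ − 1.960) = Φ(-0.586) = 0.2789.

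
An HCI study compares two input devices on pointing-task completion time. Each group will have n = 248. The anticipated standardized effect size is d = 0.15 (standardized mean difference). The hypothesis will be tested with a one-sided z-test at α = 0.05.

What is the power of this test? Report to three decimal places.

Power ≈ 0.510

Noncentrality parameter: δ = d·√(n/2) = 0.15 × √(248/2) = 1.6703
One-sided α = 0.05 → critical value z_{0.05} = 1.645.
Power = Φ(δ − 1.645) = Φ(0.025) = 0.5102.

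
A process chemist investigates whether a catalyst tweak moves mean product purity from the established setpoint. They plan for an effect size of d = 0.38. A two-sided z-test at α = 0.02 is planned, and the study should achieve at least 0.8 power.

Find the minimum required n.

n = 70

Set Φ(δ − 2.326) = 0.8; then δ − 2.326 = Φ⁻¹(0.8) = 0.842, giving δ = 3.168.
(The Φ(−δ − z_{α/2}) term is vanishingly small for δ > 0 and is dropped in the standard sample-size formula.)
δ = d·√n ⇒ n = (δ/d)² = (3.168 / 0.38)² = 69.50.
Round up to the next whole unit.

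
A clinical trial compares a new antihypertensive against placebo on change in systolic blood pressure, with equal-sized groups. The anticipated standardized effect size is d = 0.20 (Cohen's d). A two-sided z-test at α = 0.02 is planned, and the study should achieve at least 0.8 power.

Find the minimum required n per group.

n = 502 per group

For power 0.8 need Φ(δ − z_{0.01}) = 0.8, so δ = z_{0.01} + z_{0.20} = 2.326 + 0.842 = 3.168.
(Ignoring the negligible lower-tail rejection probability gives the usual closed-form inversion.)
δ = d·√(n/2) ⇒ n = 2(δ/d)² = 2 × (3.168 / 0.20)² = 501.80.
Round up to the next whole unit.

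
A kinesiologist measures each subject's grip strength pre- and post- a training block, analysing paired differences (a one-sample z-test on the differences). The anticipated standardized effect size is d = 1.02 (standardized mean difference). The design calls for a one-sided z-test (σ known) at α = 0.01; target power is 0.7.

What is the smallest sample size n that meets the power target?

Set Φ(δ − 2.326) = 0.7; then δ − 2.326 = Φ⁻¹(0.7) = 0.524, giving δ = 2.851.
δ = d·√n ⇒ n = (δ/d)² = (2.851 / 1.02)² = 7.81.
Round up to the next whole unit.

n = 8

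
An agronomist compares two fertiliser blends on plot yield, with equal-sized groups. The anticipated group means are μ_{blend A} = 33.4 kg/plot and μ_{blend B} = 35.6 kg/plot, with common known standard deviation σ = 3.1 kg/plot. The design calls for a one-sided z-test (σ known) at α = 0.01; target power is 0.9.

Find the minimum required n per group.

Standardized effect: d = |μ_{blend A} − μ_{blend B}| / σ = |33.4 − 35.6| / 3.1 = 0.7097
For power 0.9 need Φ(δ − z_{0.01}) = 0.9, so δ = z_{0.01} + z_{0.10} = 2.326 + 1.282 = 3.608.
δ = d·√(n/2) ⇒ n = 2(δ/d)² = 2 × (3.608 / 0.7097)² = 51.69.
Round up to the next whole unit.

n = 52 per group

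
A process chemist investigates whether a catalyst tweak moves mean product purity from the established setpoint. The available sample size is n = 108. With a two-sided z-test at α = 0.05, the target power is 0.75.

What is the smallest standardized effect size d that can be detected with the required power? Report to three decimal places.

Need Φ(δ − 1.960) = 0.75, so δ = 1.960 + 0.674 = 2.634.
(The second rejection-region term Φ(−δ − z_{α/2}) is negligible and dropped.)
δ = d·√n ⇒ d = δ/√n = 2.634/√108 = 0.2535.

d ≈ 0.254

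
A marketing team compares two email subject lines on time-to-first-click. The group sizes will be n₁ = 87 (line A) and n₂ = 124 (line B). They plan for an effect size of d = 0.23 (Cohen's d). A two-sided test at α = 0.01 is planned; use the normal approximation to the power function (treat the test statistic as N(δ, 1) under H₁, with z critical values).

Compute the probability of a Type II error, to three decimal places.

Noncentrality parameter: δ = d / √(1/n₁ + 1/n₂) = 0.23 / √(1/87 + 1/124) = 1.6446
Two-sided α = 0.01 → critical value z_{0.005} = 2.576.
Power = Φ(δ − 2.576) + Φ(−δ − 2.576) = Φ(-0.931) + Φ(-4.220) = 0.1759 + 0.0000 = 0.1759.
Type II error: β = 1 − power = 1 − 0.1759 = 0.8241.

β ≈ 0.824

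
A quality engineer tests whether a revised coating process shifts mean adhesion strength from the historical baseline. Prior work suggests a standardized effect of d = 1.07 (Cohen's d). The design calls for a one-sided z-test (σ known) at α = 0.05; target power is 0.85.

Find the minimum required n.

For power 0.85 need Φ(δ − z_{0.05}) = 0.85, so δ = z_{0.05} + z_{0.15} = 1.645 + 1.036 = 2.681.
δ = d·√n ⇒ n = (δ/d)² = (2.681 / 1.07)² = 6.28.
Rounding up, n = 7.

n = 7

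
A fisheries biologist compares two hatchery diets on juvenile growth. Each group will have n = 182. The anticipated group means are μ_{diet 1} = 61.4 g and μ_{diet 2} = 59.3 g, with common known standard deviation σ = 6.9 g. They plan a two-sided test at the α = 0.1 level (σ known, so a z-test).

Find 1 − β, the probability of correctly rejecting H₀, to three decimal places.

Power ≈ 0.896

Standardized effect: d = |μ_{diet 1} − μ_{diet 2}| / σ = |61.4 − 59.3| / 6.9 = 0.3043
Noncentrality parameter: δ = d·√(n/2) = 0.3043 × √(182/2) = 2.9033
Critical value for a two-sided test at α = 0.1: z_{α/2} = 1.645.
Power = Φ(δ − 1.645) + Φ(−δ − 1.645) = Φ(1.258) + Φ(-4.548) = 0.8959 + 0.0000 = 0.8959.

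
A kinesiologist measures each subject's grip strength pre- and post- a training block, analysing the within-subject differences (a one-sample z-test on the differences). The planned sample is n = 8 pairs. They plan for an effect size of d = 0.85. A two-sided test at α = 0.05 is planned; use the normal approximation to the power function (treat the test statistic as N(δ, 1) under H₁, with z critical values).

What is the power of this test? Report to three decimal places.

Noncentrality parameter: δ = d·√n = 0.85 × √8 = 2.4042
Two-sided α = 0.05 → critical value z_{0.025} = 1.960.
Power = Φ(δ − 1.960) + Φ(−δ − 1.960) = Φ(0.444) + Φ(-4.364) = 0.6716 + 0.0000 = 0.6716.

Power ≈ 0.672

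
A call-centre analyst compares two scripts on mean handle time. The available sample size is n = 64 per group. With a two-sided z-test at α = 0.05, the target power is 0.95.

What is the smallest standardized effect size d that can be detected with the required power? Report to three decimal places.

d ≈ 0.637

Required noncentrality: δ = z_{0.025} + z_{0.05} = 1.960 + 1.645 = 3.605.
(The second rejection-region term Φ(−δ − z_{α/2}) is negligible and dropped.)
δ = d·√(n/2) ⇒ d = δ/√(n/2) = 3.605/√(64/2) = 0.6372.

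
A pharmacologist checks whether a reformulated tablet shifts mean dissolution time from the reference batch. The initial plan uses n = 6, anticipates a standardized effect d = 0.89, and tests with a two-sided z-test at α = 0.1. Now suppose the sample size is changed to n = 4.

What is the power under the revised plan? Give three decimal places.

Power ≈ 0.554

With n = 4: δ = d·√n = 0.89 × √4 = 1.7800. Critical value z_{0.05} = 1.645.
Revised power = Φ(δ − 1.645) + Φ(−δ − 1.645) = Φ(0.135) + Φ(-3.425) = 0.5538 + 0.0003 = 0.5541.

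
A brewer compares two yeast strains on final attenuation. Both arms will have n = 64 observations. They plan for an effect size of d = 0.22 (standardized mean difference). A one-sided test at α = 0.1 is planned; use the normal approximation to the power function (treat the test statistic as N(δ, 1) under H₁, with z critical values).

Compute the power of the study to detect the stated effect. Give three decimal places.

Power ≈ 0.485

Noncentrality parameter: δ = d·√(n/2) = 0.22 × √(64/2) = 1.2445
One-sided α = 0.1 → critical value z_{0.1} = 1.282.
Power = P(Z > 1.282 − δ) = Φ(-0.037) = 0.4852.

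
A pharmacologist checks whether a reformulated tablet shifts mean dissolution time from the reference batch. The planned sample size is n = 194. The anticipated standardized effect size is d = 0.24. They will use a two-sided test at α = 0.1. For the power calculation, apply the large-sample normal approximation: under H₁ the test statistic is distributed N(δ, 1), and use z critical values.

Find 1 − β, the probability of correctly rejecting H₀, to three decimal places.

Noncentrality parameter: δ = d·√n = 0.24 × √194 = 3.3428
Two-sided α = 0.1 → critical value z_{0.05} = 1.645.
Power = Φ(δ − 1.645) + Φ(−δ − 1.645) = Φ(1.698) + Φ(-4.988) = 0.9552 + 0.0000 = 0.9552.

Power ≈ 0.955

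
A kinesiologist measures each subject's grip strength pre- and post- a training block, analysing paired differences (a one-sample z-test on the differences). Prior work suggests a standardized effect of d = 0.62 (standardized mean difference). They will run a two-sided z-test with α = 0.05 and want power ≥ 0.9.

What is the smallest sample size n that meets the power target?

For power 0.9 need Φ(δ − z_{0.025}) = 0.9, so δ = z_{0.025} + z_{0.10} = 1.960 + 1.282 = 3.242.
(The Φ(−δ − z_{α/2}) term is vanishingly small for δ > 0 and is dropped in the standard sample-size formula.)
δ = d·√n ⇒ n = (δ/d)² = (3.242 / 0.62)² = 27.33.
Rounding up, n = 28.

n = 28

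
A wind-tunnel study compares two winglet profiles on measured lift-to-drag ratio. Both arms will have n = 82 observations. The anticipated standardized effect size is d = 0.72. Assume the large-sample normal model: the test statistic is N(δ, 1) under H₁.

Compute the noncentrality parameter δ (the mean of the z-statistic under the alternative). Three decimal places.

δ = d·√(n/2) = 0.72 × √(82/2) = 4.6102

δ ≈ 4.610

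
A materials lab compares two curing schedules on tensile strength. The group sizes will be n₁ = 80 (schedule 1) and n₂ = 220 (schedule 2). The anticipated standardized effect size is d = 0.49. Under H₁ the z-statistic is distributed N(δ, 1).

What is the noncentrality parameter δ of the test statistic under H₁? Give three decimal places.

The noncentrality parameter scales effect size by the design's sample-size factor: δ = d / √(1/n₁ + 1/n₂) = 0.49 / √(1/80 + 1/220) = 3.7531

δ ≈ 3.753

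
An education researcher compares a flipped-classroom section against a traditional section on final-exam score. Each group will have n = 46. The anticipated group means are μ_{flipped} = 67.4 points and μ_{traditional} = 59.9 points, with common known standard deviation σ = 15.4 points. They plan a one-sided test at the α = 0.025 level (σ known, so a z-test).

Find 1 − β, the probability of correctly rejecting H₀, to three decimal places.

Power ≈ 0.646

Standardized effect: d = |μ_{flipped} − μ_{traditional}| / σ = |67.4 − 59.9| / 15.4 = 0.4870
Noncentrality parameter: δ = d·√(n/2) = 0.4870 × √(46/2) = 2.3356
Critical value for a one-sided test at α = 0.025: z_α = 1.960.
Power = P(Z > 1.960 − δ) = Φ(0.376) = 0.6464.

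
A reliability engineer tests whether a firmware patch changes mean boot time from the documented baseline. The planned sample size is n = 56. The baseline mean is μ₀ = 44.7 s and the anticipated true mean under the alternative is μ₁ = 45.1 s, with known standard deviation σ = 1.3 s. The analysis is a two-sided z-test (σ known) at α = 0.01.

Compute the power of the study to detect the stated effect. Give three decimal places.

Power ≈ 0.392

Standardized effect: d = |μ₁ − μ₀| / σ = |45.1 − 44.7| / 1.3 = 0.3077
Noncentrality parameter: δ = d·√n = 0.3077 × √56 = 2.3026
Two-sided α = 0.01 → critical value z_{0.005} = 2.576.
Power = Φ(δ − 2.576) + Φ(−δ − 2.576) = Φ(-0.273) + Φ(-4.878) = 0.3923 + 0.0000 = 0.3923.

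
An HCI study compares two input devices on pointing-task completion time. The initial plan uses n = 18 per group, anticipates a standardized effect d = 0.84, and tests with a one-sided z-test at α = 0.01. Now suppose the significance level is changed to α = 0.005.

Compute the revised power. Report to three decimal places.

Power ≈ 0.478

δ = d·√(n/2) = 0.84 × √(18/2) = 2.5200 (unchanged). New critical value: z_{0.005} = 2.576.
Revised power = P(Z > 2.576 − δ) = Φ(-0.056) = 0.4777.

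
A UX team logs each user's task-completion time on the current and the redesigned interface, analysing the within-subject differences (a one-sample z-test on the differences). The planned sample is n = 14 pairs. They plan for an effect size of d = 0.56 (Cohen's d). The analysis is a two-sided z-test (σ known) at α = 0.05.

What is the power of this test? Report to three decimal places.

Noncentrality parameter: δ = d·√n = 0.56 × √14 = 2.0953
Two-sided α = 0.05 → critical value z_{0.025} = 1.960.
Power = Φ(δ − 1.960) + Φ(−δ − 1.960) = Φ(0.135) + Φ(-4.055) = 0.5538 + 0.0000 = 0.5539.

Power ≈ 0.554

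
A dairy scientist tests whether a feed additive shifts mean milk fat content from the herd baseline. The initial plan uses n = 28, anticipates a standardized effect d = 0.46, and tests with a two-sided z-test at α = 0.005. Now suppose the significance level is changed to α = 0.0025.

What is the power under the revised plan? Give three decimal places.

δ = d·√n = 0.46 × √28 = 2.4341 (unchanged). New critical value: z_{0.0013} = 3.023.
Revised power = Φ(δ − 3.023) + Φ(−δ − 3.023) = Φ(-0.589) + Φ(-5.457) = 0.2778 + 0.0000 = 0.2778.

Power ≈ 0.278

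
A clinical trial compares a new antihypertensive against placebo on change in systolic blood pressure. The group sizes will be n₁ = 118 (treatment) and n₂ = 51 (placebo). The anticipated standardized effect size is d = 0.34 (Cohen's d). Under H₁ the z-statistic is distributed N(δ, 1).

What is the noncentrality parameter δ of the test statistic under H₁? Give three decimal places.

δ ≈ 2.029

δ = d / √(1/n₁ + 1/n₂) = 0.34 / √(1/118 + 1/51) = 2.0289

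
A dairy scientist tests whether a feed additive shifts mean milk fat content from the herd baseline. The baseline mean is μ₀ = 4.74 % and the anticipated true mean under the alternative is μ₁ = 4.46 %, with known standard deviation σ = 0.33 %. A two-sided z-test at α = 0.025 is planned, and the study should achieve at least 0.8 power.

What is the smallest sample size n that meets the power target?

n = 14

Standardized effect: d = |μ₁ − μ₀| / σ = |4.46 − 4.74| / 0.33 = 0.8485
For power 0.8 need Φ(δ − z_{0.0125}) = 0.8, so δ = z_{0.0125} + z_{0.20} = 2.241 + 0.842 = 3.083.
(Ignoring the negligible lower-tail rejection probability gives the usual closed-form inversion.)
δ = d·√n ⇒ n = (δ/d)² = (3.083 / 0.8485)² = 13.20.
Round up to the next whole unit.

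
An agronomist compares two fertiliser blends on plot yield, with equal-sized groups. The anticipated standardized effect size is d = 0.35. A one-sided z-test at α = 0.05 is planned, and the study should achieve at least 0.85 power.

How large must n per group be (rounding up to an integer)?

n = 118 per group

For power 0.85 need Φ(δ − z_{0.05}) = 0.85, so δ = z_{0.05} + z_{0.15} = 1.645 + 1.036 = 2.681.
δ = d·√(n/2) ⇒ n = 2(δ/d)² = 2 × (2.681 / 0.35)² = 117.38.
Rounding up, n = 118 per group.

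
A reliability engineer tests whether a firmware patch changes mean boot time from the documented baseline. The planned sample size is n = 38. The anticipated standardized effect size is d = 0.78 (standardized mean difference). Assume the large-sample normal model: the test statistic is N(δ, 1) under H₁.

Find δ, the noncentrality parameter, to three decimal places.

δ ≈ 4.808

δ = d·√n = 0.78 × √38 = 4.8082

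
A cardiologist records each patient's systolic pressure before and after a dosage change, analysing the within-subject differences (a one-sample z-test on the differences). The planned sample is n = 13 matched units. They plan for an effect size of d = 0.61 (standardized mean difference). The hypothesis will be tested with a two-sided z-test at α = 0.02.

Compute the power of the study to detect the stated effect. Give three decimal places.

Power ≈ 0.449

Noncentrality parameter: δ = d·√n = 0.61 × √13 = 2.1994
Critical value for a two-sided test at α = 0.02: z_{α/2} = 2.326.
Power = Φ(δ − 2.326) + Φ(−δ − 2.326) = Φ(-0.127) + Φ(-4.526) = 0.4495 + 0.0000 = 0.4495.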